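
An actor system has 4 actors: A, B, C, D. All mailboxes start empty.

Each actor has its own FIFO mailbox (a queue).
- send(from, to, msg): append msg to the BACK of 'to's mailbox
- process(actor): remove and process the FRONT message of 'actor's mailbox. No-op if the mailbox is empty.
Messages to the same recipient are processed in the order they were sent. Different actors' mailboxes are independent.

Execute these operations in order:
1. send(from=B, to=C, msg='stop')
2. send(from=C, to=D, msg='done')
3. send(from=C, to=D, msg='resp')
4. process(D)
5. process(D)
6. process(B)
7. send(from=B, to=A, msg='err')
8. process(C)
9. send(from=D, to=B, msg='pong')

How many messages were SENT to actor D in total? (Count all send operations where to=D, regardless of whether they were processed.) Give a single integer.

Answer: 2

Derivation:
After 1 (send(from=B, to=C, msg='stop')): A:[] B:[] C:[stop] D:[]
After 2 (send(from=C, to=D, msg='done')): A:[] B:[] C:[stop] D:[done]
After 3 (send(from=C, to=D, msg='resp')): A:[] B:[] C:[stop] D:[done,resp]
After 4 (process(D)): A:[] B:[] C:[stop] D:[resp]
After 5 (process(D)): A:[] B:[] C:[stop] D:[]
After 6 (process(B)): A:[] B:[] C:[stop] D:[]
After 7 (send(from=B, to=A, msg='err')): A:[err] B:[] C:[stop] D:[]
After 8 (process(C)): A:[err] B:[] C:[] D:[]
After 9 (send(from=D, to=B, msg='pong')): A:[err] B:[pong] C:[] D:[]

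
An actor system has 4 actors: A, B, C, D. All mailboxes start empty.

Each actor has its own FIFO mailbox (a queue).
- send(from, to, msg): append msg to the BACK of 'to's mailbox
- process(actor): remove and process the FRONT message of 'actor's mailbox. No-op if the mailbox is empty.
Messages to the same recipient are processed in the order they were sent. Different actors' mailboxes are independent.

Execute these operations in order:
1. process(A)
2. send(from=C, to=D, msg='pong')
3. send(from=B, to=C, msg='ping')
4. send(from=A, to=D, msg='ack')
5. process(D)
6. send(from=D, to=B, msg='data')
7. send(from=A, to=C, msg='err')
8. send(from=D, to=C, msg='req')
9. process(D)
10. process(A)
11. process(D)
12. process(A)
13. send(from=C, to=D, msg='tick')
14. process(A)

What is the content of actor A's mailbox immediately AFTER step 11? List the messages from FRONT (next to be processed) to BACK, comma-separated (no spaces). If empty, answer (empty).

After 1 (process(A)): A:[] B:[] C:[] D:[]
After 2 (send(from=C, to=D, msg='pong')): A:[] B:[] C:[] D:[pong]
After 3 (send(from=B, to=C, msg='ping')): A:[] B:[] C:[ping] D:[pong]
After 4 (send(from=A, to=D, msg='ack')): A:[] B:[] C:[ping] D:[pong,ack]
After 5 (process(D)): A:[] B:[] C:[ping] D:[ack]
After 6 (send(from=D, to=B, msg='data')): A:[] B:[data] C:[ping] D:[ack]
After 7 (send(from=A, to=C, msg='err')): A:[] B:[data] C:[ping,err] D:[ack]
After 8 (send(from=D, to=C, msg='req')): A:[] B:[data] C:[ping,err,req] D:[ack]
After 9 (process(D)): A:[] B:[data] C:[ping,err,req] D:[]
After 10 (process(A)): A:[] B:[data] C:[ping,err,req] D:[]
After 11 (process(D)): A:[] B:[data] C:[ping,err,req] D:[]

(empty)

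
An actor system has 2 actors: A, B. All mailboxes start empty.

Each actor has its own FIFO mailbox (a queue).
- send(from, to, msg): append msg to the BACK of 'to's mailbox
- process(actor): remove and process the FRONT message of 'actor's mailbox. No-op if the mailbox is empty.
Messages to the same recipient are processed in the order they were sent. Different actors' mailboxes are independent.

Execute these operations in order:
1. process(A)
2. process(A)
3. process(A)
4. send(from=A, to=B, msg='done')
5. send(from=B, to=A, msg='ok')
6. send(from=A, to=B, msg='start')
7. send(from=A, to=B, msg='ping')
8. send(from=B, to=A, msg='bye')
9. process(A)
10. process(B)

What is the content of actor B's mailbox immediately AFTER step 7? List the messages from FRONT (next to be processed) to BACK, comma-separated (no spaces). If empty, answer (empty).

After 1 (process(A)): A:[] B:[]
After 2 (process(A)): A:[] B:[]
After 3 (process(A)): A:[] B:[]
After 4 (send(from=A, to=B, msg='done')): A:[] B:[done]
After 5 (send(from=B, to=A, msg='ok')): A:[ok] B:[done]
After 6 (send(from=A, to=B, msg='start')): A:[ok] B:[done,start]
After 7 (send(from=A, to=B, msg='ping')): A:[ok] B:[done,start,ping]

done,start,ping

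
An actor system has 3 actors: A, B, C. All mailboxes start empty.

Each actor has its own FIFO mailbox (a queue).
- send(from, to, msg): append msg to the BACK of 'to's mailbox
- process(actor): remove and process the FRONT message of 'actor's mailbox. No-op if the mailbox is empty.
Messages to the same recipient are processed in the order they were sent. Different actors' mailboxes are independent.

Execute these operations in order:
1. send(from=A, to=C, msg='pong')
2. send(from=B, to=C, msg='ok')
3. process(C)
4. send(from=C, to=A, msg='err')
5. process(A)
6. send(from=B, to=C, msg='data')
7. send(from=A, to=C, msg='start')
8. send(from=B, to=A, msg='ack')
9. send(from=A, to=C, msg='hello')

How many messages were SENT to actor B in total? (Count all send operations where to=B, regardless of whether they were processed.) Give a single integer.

After 1 (send(from=A, to=C, msg='pong')): A:[] B:[] C:[pong]
After 2 (send(from=B, to=C, msg='ok')): A:[] B:[] C:[pong,ok]
After 3 (process(C)): A:[] B:[] C:[ok]
After 4 (send(from=C, to=A, msg='err')): A:[err] B:[] C:[ok]
After 5 (process(A)): A:[] B:[] C:[ok]
After 6 (send(from=B, to=C, msg='data')): A:[] B:[] C:[ok,data]
After 7 (send(from=A, to=C, msg='start')): A:[] B:[] C:[ok,data,start]
After 8 (send(from=B, to=A, msg='ack')): A:[ack] B:[] C:[ok,data,start]
After 9 (send(from=A, to=C, msg='hello')): A:[ack] B:[] C:[ok,data,start,hello]

Answer: 0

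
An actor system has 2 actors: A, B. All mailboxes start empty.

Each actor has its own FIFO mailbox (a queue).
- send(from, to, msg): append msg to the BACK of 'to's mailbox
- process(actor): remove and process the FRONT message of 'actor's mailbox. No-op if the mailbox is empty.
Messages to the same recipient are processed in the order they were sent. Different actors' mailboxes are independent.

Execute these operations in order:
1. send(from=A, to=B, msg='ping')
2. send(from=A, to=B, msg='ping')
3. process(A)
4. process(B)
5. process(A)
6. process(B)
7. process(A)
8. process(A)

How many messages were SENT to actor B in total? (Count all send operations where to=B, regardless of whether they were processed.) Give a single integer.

After 1 (send(from=A, to=B, msg='ping')): A:[] B:[ping]
After 2 (send(from=A, to=B, msg='ping')): A:[] B:[ping,ping]
After 3 (process(A)): A:[] B:[ping,ping]
After 4 (process(B)): A:[] B:[ping]
After 5 (process(A)): A:[] B:[ping]
After 6 (process(B)): A:[] B:[]
After 7 (process(A)): A:[] B:[]
After 8 (process(A)): A:[] B:[]

Answer: 2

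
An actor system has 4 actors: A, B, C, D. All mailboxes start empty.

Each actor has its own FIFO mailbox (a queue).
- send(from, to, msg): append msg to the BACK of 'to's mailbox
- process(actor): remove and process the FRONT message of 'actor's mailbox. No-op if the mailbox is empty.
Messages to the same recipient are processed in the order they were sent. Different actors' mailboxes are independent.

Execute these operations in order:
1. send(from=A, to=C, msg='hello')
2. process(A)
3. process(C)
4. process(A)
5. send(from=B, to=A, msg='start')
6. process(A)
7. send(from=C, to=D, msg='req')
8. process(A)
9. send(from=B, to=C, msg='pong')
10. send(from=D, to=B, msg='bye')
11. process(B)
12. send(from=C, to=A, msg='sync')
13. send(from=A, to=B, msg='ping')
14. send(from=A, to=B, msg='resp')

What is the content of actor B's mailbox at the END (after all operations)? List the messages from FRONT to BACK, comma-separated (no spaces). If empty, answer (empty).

After 1 (send(from=A, to=C, msg='hello')): A:[] B:[] C:[hello] D:[]
After 2 (process(A)): A:[] B:[] C:[hello] D:[]
After 3 (process(C)): A:[] B:[] C:[] D:[]
After 4 (process(A)): A:[] B:[] C:[] D:[]
After 5 (send(from=B, to=A, msg='start')): A:[start] B:[] C:[] D:[]
After 6 (process(A)): A:[] B:[] C:[] D:[]
After 7 (send(from=C, to=D, msg='req')): A:[] B:[] C:[] D:[req]
After 8 (process(A)): A:[] B:[] C:[] D:[req]
After 9 (send(from=B, to=C, msg='pong')): A:[] B:[] C:[pong] D:[req]
After 10 (send(from=D, to=B, msg='bye')): A:[] B:[bye] C:[pong] D:[req]
After 11 (process(B)): A:[] B:[] C:[pong] D:[req]
After 12 (send(from=C, to=A, msg='sync')): A:[sync] B:[] C:[pong] D:[req]
After 13 (send(from=A, to=B, msg='ping')): A:[sync] B:[ping] C:[pong] D:[req]
After 14 (send(from=A, to=B, msg='resp')): A:[sync] B:[ping,resp] C:[pong] D:[req]

Answer: ping,resp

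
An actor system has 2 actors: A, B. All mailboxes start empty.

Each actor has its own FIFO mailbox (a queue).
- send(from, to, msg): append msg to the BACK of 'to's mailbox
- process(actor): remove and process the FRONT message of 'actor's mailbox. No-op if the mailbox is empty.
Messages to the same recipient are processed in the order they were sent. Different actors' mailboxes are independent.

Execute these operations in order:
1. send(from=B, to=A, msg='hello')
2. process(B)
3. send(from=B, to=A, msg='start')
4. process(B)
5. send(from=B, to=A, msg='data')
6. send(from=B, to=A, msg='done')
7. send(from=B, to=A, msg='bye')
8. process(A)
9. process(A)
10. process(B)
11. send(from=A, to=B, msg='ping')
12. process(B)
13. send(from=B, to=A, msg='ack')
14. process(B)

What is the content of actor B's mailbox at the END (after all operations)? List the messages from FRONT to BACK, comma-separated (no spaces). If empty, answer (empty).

Answer: (empty)

Derivation:
After 1 (send(from=B, to=A, msg='hello')): A:[hello] B:[]
After 2 (process(B)): A:[hello] B:[]
After 3 (send(from=B, to=A, msg='start')): A:[hello,start] B:[]
After 4 (process(B)): A:[hello,start] B:[]
After 5 (send(from=B, to=A, msg='data')): A:[hello,start,data] B:[]
After 6 (send(from=B, to=A, msg='done')): A:[hello,start,data,done] B:[]
After 7 (send(from=B, to=A, msg='bye')): A:[hello,start,data,done,bye] B:[]
After 8 (process(A)): A:[start,data,done,bye] B:[]
After 9 (process(A)): A:[data,done,bye] B:[]
After 10 (process(B)): A:[data,done,bye] B:[]
After 11 (send(from=A, to=B, msg='ping')): A:[data,done,bye] B:[ping]
After 12 (process(B)): A:[data,done,bye] B:[]
After 13 (send(from=B, to=A, msg='ack')): A:[data,done,bye,ack] B:[]
After 14 (process(B)): A:[data,done,bye,ack] B:[]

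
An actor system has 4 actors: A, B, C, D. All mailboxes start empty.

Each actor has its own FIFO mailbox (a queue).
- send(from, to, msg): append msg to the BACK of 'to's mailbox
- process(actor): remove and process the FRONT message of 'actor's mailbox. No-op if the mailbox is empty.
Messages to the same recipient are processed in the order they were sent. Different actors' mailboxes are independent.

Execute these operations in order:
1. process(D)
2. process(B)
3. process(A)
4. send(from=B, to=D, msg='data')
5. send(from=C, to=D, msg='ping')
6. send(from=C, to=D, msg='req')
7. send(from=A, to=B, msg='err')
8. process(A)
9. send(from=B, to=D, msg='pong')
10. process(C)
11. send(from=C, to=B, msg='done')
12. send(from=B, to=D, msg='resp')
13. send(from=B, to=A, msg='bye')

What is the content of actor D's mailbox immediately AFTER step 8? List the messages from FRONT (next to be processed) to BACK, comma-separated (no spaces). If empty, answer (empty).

After 1 (process(D)): A:[] B:[] C:[] D:[]
After 2 (process(B)): A:[] B:[] C:[] D:[]
After 3 (process(A)): A:[] B:[] C:[] D:[]
After 4 (send(from=B, to=D, msg='data')): A:[] B:[] C:[] D:[data]
After 5 (send(from=C, to=D, msg='ping')): A:[] B:[] C:[] D:[data,ping]
After 6 (send(from=C, to=D, msg='req')): A:[] B:[] C:[] D:[data,ping,req]
After 7 (send(from=A, to=B, msg='err')): A:[] B:[err] C:[] D:[data,ping,req]
After 8 (process(A)): A:[] B:[err] C:[] D:[data,ping,req]

data,ping,req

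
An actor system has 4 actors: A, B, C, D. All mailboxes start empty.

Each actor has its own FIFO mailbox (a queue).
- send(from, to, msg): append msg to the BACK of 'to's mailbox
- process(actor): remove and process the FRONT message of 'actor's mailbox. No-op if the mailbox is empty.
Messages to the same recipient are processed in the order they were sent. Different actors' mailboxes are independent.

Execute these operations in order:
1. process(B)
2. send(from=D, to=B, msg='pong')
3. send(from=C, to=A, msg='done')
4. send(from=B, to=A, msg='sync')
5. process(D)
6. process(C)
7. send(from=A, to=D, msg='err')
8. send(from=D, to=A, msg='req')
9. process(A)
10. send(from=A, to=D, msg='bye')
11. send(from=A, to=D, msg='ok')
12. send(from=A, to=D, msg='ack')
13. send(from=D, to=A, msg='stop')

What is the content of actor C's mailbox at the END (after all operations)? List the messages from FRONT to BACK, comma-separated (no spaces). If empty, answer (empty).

Answer: (empty)

Derivation:
After 1 (process(B)): A:[] B:[] C:[] D:[]
After 2 (send(from=D, to=B, msg='pong')): A:[] B:[pong] C:[] D:[]
After 3 (send(from=C, to=A, msg='done')): A:[done] B:[pong] C:[] D:[]
After 4 (send(from=B, to=A, msg='sync')): A:[done,sync] B:[pong] C:[] D:[]
After 5 (process(D)): A:[done,sync] B:[pong] C:[] D:[]
After 6 (process(C)): A:[done,sync] B:[pong] C:[] D:[]
After 7 (send(from=A, to=D, msg='err')): A:[done,sync] B:[pong] C:[] D:[err]
After 8 (send(from=D, to=A, msg='req')): A:[done,sync,req] B:[pong] C:[] D:[err]
After 9 (process(A)): A:[sync,req] B:[pong] C:[] D:[err]
After 10 (send(from=A, to=D, msg='bye')): A:[sync,req] B:[pong] C:[] D:[err,bye]
After 11 (send(from=A, to=D, msg='ok')): A:[sync,req] B:[pong] C:[] D:[err,bye,ok]
After 12 (send(from=A, to=D, msg='ack')): A:[sync,req] B:[pong] C:[] D:[err,bye,ok,ack]
After 13 (send(from=D, to=A, msg='stop')): A:[sync,req,stop] B:[pong] C:[] D:[err,bye,ok,ack]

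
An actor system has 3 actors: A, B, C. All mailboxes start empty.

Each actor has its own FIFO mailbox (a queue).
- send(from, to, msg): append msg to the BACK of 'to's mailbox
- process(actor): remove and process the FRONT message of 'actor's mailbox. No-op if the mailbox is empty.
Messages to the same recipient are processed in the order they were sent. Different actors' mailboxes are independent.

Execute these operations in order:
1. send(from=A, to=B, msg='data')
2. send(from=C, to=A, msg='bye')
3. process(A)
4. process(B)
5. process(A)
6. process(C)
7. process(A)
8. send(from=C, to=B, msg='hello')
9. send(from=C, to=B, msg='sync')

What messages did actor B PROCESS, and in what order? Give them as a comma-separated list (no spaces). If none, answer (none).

Answer: data

Derivation:
After 1 (send(from=A, to=B, msg='data')): A:[] B:[data] C:[]
After 2 (send(from=C, to=A, msg='bye')): A:[bye] B:[data] C:[]
After 3 (process(A)): A:[] B:[data] C:[]
After 4 (process(B)): A:[] B:[] C:[]
After 5 (process(A)): A:[] B:[] C:[]
After 6 (process(C)): A:[] B:[] C:[]
After 7 (process(A)): A:[] B:[] C:[]
After 8 (send(from=C, to=B, msg='hello')): A:[] B:[hello] C:[]
After 9 (send(from=C, to=B, msg='sync')): A:[] B:[hello,sync] C:[]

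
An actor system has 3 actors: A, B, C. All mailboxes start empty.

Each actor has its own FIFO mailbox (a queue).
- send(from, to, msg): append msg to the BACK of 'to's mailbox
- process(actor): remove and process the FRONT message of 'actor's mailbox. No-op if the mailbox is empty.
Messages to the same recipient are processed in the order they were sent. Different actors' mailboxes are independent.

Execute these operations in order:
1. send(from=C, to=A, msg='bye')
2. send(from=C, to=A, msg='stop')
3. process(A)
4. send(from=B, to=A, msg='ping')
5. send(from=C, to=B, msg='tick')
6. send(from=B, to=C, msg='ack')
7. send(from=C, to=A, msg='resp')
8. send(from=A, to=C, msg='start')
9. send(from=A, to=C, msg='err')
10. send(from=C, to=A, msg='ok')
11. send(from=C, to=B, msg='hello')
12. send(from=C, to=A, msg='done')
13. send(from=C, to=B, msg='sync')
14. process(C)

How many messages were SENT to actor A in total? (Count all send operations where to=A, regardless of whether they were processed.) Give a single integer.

After 1 (send(from=C, to=A, msg='bye')): A:[bye] B:[] C:[]
After 2 (send(from=C, to=A, msg='stop')): A:[bye,stop] B:[] C:[]
After 3 (process(A)): A:[stop] B:[] C:[]
After 4 (send(from=B, to=A, msg='ping')): A:[stop,ping] B:[] C:[]
After 5 (send(from=C, to=B, msg='tick')): A:[stop,ping] B:[tick] C:[]
After 6 (send(from=B, to=C, msg='ack')): A:[stop,ping] B:[tick] C:[ack]
After 7 (send(from=C, to=A, msg='resp')): A:[stop,ping,resp] B:[tick] C:[ack]
After 8 (send(from=A, to=C, msg='start')): A:[stop,ping,resp] B:[tick] C:[ack,start]
After 9 (send(from=A, to=C, msg='err')): A:[stop,ping,resp] B:[tick] C:[ack,start,err]
After 10 (send(from=C, to=A, msg='ok')): A:[stop,ping,resp,ok] B:[tick] C:[ack,start,err]
After 11 (send(from=C, to=B, msg='hello')): A:[stop,ping,resp,ok] B:[tick,hello] C:[ack,start,err]
After 12 (send(from=C, to=A, msg='done')): A:[stop,ping,resp,ok,done] B:[tick,hello] C:[ack,start,err]
After 13 (send(from=C, to=B, msg='sync')): A:[stop,ping,resp,ok,done] B:[tick,hello,sync] C:[ack,start,err]
After 14 (process(C)): A:[stop,ping,resp,ok,done] B:[tick,hello,sync] C:[start,err]

Answer: 6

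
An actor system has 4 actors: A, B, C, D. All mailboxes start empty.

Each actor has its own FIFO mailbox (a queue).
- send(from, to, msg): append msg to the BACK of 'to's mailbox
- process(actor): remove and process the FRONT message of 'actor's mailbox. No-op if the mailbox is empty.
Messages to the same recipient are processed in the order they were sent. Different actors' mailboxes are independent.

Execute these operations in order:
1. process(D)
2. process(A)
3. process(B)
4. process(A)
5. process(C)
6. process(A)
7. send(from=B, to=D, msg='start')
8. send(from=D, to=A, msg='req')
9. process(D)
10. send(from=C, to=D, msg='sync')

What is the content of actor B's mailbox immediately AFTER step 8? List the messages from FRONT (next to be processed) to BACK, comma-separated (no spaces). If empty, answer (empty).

After 1 (process(D)): A:[] B:[] C:[] D:[]
After 2 (process(A)): A:[] B:[] C:[] D:[]
After 3 (process(B)): A:[] B:[] C:[] D:[]
After 4 (process(A)): A:[] B:[] C:[] D:[]
After 5 (process(C)): A:[] B:[] C:[] D:[]
After 6 (process(A)): A:[] B:[] C:[] D:[]
After 7 (send(from=B, to=D, msg='start')): A:[] B:[] C:[] D:[start]
After 8 (send(from=D, to=A, msg='req')): A:[req] B:[] C:[] D:[start]

(empty)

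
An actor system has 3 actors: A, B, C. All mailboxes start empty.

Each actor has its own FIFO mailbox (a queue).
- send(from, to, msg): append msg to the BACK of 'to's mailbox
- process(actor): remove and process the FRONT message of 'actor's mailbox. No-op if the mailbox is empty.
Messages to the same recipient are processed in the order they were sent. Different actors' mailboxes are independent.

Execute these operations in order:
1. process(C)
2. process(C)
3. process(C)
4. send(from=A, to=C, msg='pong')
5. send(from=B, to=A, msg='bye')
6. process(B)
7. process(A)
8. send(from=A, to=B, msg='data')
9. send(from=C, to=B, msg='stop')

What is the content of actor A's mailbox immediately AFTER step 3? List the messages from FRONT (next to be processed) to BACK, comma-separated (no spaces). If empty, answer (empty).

After 1 (process(C)): A:[] B:[] C:[]
After 2 (process(C)): A:[] B:[] C:[]
After 3 (process(C)): A:[] B:[] C:[]

(empty)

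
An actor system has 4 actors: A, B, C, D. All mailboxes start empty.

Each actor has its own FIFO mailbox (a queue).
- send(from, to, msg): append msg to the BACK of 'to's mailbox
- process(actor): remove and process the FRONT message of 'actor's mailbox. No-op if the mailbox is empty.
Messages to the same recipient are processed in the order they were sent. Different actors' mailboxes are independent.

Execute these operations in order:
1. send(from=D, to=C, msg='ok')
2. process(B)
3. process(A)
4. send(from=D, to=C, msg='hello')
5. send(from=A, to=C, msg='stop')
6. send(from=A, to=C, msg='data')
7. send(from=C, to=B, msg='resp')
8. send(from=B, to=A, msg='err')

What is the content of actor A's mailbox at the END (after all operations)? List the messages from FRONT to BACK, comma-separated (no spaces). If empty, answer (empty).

After 1 (send(from=D, to=C, msg='ok')): A:[] B:[] C:[ok] D:[]
After 2 (process(B)): A:[] B:[] C:[ok] D:[]
After 3 (process(A)): A:[] B:[] C:[ok] D:[]
After 4 (send(from=D, to=C, msg='hello')): A:[] B:[] C:[ok,hello] D:[]
After 5 (send(from=A, to=C, msg='stop')): A:[] B:[] C:[ok,hello,stop] D:[]
After 6 (send(from=A, to=C, msg='data')): A:[] B:[] C:[ok,hello,stop,data] D:[]
After 7 (send(from=C, to=B, msg='resp')): A:[] B:[resp] C:[ok,hello,stop,data] D:[]
After 8 (send(from=B, to=A, msg='err')): A:[err] B:[resp] C:[ok,hello,stop,data] D:[]

Answer: err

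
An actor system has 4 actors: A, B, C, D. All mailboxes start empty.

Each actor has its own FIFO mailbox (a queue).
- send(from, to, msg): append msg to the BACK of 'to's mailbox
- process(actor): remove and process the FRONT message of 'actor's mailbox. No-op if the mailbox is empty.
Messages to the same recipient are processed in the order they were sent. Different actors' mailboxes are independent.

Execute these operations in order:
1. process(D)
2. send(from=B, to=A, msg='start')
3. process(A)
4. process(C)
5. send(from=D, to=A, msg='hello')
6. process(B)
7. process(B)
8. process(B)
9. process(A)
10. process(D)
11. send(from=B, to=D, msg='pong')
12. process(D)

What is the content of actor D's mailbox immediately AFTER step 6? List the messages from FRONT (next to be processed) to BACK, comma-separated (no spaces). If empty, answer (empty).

After 1 (process(D)): A:[] B:[] C:[] D:[]
After 2 (send(from=B, to=A, msg='start')): A:[start] B:[] C:[] D:[]
After 3 (process(A)): A:[] B:[] C:[] D:[]
After 4 (process(C)): A:[] B:[] C:[] D:[]
After 5 (send(from=D, to=A, msg='hello')): A:[hello] B:[] C:[] D:[]
After 6 (process(B)): A:[hello] B:[] C:[] D:[]

(empty)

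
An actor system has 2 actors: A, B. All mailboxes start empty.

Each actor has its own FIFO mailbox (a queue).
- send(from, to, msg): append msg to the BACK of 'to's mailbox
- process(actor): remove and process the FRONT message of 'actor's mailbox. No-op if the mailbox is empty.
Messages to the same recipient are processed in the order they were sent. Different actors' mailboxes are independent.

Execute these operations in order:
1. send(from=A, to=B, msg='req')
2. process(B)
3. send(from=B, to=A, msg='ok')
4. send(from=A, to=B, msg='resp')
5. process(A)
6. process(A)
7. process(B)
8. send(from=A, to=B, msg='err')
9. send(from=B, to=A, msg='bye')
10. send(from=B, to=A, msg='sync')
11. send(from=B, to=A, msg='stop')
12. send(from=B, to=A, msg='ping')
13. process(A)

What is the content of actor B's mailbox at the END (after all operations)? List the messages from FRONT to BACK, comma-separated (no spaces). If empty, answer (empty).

Answer: err

Derivation:
After 1 (send(from=A, to=B, msg='req')): A:[] B:[req]
After 2 (process(B)): A:[] B:[]
After 3 (send(from=B, to=A, msg='ok')): A:[ok] B:[]
After 4 (send(from=A, to=B, msg='resp')): A:[ok] B:[resp]
After 5 (process(A)): A:[] B:[resp]
After 6 (process(A)): A:[] B:[resp]
After 7 (process(B)): A:[] B:[]
After 8 (send(from=A, to=B, msg='err')): A:[] B:[err]
After 9 (send(from=B, to=A, msg='bye')): A:[bye] B:[err]
After 10 (send(from=B, to=A, msg='sync')): A:[bye,sync] B:[err]
After 11 (send(from=B, to=A, msg='stop')): A:[bye,sync,stop] B:[err]
After 12 (send(from=B, to=A, msg='ping')): A:[bye,sync,stop,ping] B:[err]
After 13 (process(A)): A:[sync,stop,ping] B:[err]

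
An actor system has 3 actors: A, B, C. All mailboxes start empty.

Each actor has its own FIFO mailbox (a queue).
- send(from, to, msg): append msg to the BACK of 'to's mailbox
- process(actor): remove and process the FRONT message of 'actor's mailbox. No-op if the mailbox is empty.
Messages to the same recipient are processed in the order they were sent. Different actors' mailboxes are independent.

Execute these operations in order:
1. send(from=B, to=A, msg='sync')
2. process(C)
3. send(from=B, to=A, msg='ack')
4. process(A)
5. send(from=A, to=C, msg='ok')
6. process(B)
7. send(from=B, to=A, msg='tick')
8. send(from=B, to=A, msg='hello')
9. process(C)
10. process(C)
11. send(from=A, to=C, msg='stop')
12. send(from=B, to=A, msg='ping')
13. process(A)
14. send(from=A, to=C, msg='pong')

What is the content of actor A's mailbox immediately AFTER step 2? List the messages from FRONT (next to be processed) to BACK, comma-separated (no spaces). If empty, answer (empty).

After 1 (send(from=B, to=A, msg='sync')): A:[sync] B:[] C:[]
After 2 (process(C)): A:[sync] B:[] C:[]

sync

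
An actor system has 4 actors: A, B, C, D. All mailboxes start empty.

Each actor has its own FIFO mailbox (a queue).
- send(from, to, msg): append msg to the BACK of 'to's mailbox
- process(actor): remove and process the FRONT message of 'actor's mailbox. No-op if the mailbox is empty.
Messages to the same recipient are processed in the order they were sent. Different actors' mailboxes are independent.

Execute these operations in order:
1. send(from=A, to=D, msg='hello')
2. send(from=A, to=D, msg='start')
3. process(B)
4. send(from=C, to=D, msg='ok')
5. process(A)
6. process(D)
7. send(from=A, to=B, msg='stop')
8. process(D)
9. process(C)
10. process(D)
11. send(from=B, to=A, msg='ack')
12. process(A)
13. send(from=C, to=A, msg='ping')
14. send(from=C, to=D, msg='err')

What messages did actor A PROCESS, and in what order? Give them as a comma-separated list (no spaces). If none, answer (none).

Answer: ack

Derivation:
After 1 (send(from=A, to=D, msg='hello')): A:[] B:[] C:[] D:[hello]
After 2 (send(from=A, to=D, msg='start')): A:[] B:[] C:[] D:[hello,start]
After 3 (process(B)): A:[] B:[] C:[] D:[hello,start]
After 4 (send(from=C, to=D, msg='ok')): A:[] B:[] C:[] D:[hello,start,ok]
After 5 (process(A)): A:[] B:[] C:[] D:[hello,start,ok]
After 6 (process(D)): A:[] B:[] C:[] D:[start,ok]
After 7 (send(from=A, to=B, msg='stop')): A:[] B:[stop] C:[] D:[start,ok]
After 8 (process(D)): A:[] B:[stop] C:[] D:[ok]
After 9 (process(C)): A:[] B:[stop] C:[] D:[ok]
After 10 (process(D)): A:[] B:[stop] C:[] D:[]
After 11 (send(from=B, to=A, msg='ack')): A:[ack] B:[stop] C:[] D:[]
After 12 (process(A)): A:[] B:[stop] C:[] D:[]
After 13 (send(from=C, to=A, msg='ping')): A:[ping] B:[stop] C:[] D:[]
After 14 (send(from=C, to=D, msg='err')): A:[ping] B:[stop] C:[] D:[err]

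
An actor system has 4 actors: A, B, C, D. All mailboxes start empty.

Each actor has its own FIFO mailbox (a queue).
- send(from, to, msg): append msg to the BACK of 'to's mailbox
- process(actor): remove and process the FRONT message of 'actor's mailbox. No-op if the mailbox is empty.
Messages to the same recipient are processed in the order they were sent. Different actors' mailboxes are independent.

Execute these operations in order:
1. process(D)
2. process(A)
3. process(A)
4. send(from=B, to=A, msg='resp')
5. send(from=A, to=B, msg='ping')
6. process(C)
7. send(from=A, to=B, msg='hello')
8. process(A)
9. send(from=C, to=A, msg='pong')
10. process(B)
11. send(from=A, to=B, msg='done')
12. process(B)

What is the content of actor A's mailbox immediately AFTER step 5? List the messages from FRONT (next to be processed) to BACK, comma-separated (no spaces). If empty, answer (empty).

After 1 (process(D)): A:[] B:[] C:[] D:[]
After 2 (process(A)): A:[] B:[] C:[] D:[]
After 3 (process(A)): A:[] B:[] C:[] D:[]
After 4 (send(from=B, to=A, msg='resp')): A:[resp] B:[] C:[] D:[]
After 5 (send(from=A, to=B, msg='ping')): A:[resp] B:[ping] C:[] D:[]

resp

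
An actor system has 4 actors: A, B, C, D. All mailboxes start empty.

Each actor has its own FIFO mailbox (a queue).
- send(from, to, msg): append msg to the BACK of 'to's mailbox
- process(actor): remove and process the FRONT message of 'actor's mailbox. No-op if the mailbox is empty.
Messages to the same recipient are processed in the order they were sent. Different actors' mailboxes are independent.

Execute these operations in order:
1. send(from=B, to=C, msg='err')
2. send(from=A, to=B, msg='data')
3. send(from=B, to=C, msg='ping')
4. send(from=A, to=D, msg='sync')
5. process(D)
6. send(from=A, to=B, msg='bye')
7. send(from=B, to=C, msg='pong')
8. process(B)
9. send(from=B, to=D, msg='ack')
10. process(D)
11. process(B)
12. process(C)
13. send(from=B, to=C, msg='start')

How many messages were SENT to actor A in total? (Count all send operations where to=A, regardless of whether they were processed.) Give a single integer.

Answer: 0

Derivation:
After 1 (send(from=B, to=C, msg='err')): A:[] B:[] C:[err] D:[]
After 2 (send(from=A, to=B, msg='data')): A:[] B:[data] C:[err] D:[]
After 3 (send(from=B, to=C, msg='ping')): A:[] B:[data] C:[err,ping] D:[]
After 4 (send(from=A, to=D, msg='sync')): A:[] B:[data] C:[err,ping] D:[sync]
After 5 (process(D)): A:[] B:[data] C:[err,ping] D:[]
After 6 (send(from=A, to=B, msg='bye')): A:[] B:[data,bye] C:[err,ping] D:[]
After 7 (send(from=B, to=C, msg='pong')): A:[] B:[data,bye] C:[err,ping,pong] D:[]
After 8 (process(B)): A:[] B:[bye] C:[err,ping,pong] D:[]
After 9 (send(from=B, to=D, msg='ack')): A:[] B:[bye] C:[err,ping,pong] D:[ack]
After 10 (process(D)): A:[] B:[bye] C:[err,ping,pong] D:[]
After 11 (process(B)): A:[] B:[] C:[err,ping,pong] D:[]
After 12 (process(C)): A:[] B:[] C:[ping,pong] D:[]
After 13 (send(from=B, to=C, msg='start')): A:[] B:[] C:[ping,pong,start] D:[]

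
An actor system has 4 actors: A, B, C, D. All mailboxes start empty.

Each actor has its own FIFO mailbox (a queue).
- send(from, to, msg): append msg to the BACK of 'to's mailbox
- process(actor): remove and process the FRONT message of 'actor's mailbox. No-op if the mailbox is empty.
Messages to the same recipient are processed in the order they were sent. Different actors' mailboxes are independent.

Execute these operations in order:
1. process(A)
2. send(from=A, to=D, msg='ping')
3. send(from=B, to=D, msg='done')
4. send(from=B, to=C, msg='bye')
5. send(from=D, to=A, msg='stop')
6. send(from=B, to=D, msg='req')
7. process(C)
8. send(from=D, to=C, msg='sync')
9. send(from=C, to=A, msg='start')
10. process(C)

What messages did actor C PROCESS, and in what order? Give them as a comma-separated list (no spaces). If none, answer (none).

Answer: bye,sync

Derivation:
After 1 (process(A)): A:[] B:[] C:[] D:[]
After 2 (send(from=A, to=D, msg='ping')): A:[] B:[] C:[] D:[ping]
After 3 (send(from=B, to=D, msg='done')): A:[] B:[] C:[] D:[ping,done]
After 4 (send(from=B, to=C, msg='bye')): A:[] B:[] C:[bye] D:[ping,done]
After 5 (send(from=D, to=A, msg='stop')): A:[stop] B:[] C:[bye] D:[ping,done]
After 6 (send(from=B, to=D, msg='req')): A:[stop] B:[] C:[bye] D:[ping,done,req]
After 7 (process(C)): A:[stop] B:[] C:[] D:[ping,done,req]
After 8 (send(from=D, to=C, msg='sync')): A:[stop] B:[] C:[sync] D:[ping,done,req]
After 9 (send(from=C, to=A, msg='start')): A:[stop,start] B:[] C:[sync] D:[ping,done,req]
After 10 (process(C)): A:[stop,start] B:[] C:[] D:[ping,done,req]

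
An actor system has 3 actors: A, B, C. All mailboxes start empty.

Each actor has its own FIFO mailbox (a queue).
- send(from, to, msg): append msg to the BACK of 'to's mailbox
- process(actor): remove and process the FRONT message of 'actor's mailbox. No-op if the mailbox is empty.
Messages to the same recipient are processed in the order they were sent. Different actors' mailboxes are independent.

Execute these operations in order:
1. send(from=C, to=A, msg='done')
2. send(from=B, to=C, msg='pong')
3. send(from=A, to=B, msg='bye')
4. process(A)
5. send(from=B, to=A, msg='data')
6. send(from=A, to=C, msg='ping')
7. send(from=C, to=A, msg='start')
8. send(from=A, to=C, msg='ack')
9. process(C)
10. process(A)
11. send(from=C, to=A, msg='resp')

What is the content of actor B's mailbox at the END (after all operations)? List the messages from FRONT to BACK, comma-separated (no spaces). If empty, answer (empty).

Answer: bye

Derivation:
After 1 (send(from=C, to=A, msg='done')): A:[done] B:[] C:[]
After 2 (send(from=B, to=C, msg='pong')): A:[done] B:[] C:[pong]
After 3 (send(from=A, to=B, msg='bye')): A:[done] B:[bye] C:[pong]
After 4 (process(A)): A:[] B:[bye] C:[pong]
After 5 (send(from=B, to=A, msg='data')): A:[data] B:[bye] C:[pong]
After 6 (send(from=A, to=C, msg='ping')): A:[data] B:[bye] C:[pong,ping]
After 7 (send(from=C, to=A, msg='start')): A:[data,start] B:[bye] C:[pong,ping]
After 8 (send(from=A, to=C, msg='ack')): A:[data,start] B:[bye] C:[pong,ping,ack]
After 9 (process(C)): A:[data,start] B:[bye] C:[ping,ack]
After 10 (process(A)): A:[start] B:[bye] C:[ping,ack]
After 11 (send(from=C, to=A, msg='resp')): A:[start,resp] B:[bye] C:[ping,ack]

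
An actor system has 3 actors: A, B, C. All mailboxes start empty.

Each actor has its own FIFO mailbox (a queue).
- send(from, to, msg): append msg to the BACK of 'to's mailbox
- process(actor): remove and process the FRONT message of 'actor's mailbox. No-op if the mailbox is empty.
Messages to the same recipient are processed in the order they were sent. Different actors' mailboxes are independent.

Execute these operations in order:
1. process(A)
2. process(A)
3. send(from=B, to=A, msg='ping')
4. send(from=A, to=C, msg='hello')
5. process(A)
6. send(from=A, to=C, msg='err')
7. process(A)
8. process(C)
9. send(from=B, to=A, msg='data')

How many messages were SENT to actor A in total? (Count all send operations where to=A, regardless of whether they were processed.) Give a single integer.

Answer: 2

Derivation:
After 1 (process(A)): A:[] B:[] C:[]
After 2 (process(A)): A:[] B:[] C:[]
After 3 (send(from=B, to=A, msg='ping')): A:[ping] B:[] C:[]
After 4 (send(from=A, to=C, msg='hello')): A:[ping] B:[] C:[hello]
After 5 (process(A)): A:[] B:[] C:[hello]
After 6 (send(from=A, to=C, msg='err')): A:[] B:[] C:[hello,err]
After 7 (process(A)): A:[] B:[] C:[hello,err]
After 8 (process(C)): A:[] B:[] C:[err]
After 9 (send(from=B, to=A, msg='data')): A:[data] B:[] C:[err]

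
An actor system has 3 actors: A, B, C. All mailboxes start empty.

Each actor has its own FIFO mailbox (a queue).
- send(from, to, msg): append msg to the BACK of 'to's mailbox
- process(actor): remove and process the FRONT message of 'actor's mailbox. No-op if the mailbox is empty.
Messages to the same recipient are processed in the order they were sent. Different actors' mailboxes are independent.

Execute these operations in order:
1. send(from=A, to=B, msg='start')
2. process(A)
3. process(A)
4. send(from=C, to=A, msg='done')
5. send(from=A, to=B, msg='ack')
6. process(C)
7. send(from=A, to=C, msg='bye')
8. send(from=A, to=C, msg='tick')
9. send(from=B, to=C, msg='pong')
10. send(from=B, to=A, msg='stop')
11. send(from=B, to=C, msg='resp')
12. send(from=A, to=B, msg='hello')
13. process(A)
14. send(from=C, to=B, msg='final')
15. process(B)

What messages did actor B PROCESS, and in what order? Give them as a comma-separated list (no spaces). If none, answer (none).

After 1 (send(from=A, to=B, msg='start')): A:[] B:[start] C:[]
After 2 (process(A)): A:[] B:[start] C:[]
After 3 (process(A)): A:[] B:[start] C:[]
After 4 (send(from=C, to=A, msg='done')): A:[done] B:[start] C:[]
After 5 (send(from=A, to=B, msg='ack')): A:[done] B:[start,ack] C:[]
After 6 (process(C)): A:[done] B:[start,ack] C:[]
After 7 (send(from=A, to=C, msg='bye')): A:[done] B:[start,ack] C:[bye]
After 8 (send(from=A, to=C, msg='tick')): A:[done] B:[start,ack] C:[bye,tick]
After 9 (send(from=B, to=C, msg='pong')): A:[done] B:[start,ack] C:[bye,tick,pong]
After 10 (send(from=B, to=A, msg='stop')): A:[done,stop] B:[start,ack] C:[bye,tick,pong]
After 11 (send(from=B, to=C, msg='resp')): A:[done,stop] B:[start,ack] C:[bye,tick,pong,resp]
After 12 (send(from=A, to=B, msg='hello')): A:[done,stop] B:[start,ack,hello] C:[bye,tick,pong,resp]
After 13 (process(A)): A:[stop] B:[start,ack,hello] C:[bye,tick,pong,resp]
After 14 (send(from=C, to=B, msg='final')): A:[stop] B:[start,ack,hello,final] C:[bye,tick,pong,resp]
After 15 (process(B)): A:[stop] B:[ack,hello,final] C:[bye,tick,pong,resp]

Answer: start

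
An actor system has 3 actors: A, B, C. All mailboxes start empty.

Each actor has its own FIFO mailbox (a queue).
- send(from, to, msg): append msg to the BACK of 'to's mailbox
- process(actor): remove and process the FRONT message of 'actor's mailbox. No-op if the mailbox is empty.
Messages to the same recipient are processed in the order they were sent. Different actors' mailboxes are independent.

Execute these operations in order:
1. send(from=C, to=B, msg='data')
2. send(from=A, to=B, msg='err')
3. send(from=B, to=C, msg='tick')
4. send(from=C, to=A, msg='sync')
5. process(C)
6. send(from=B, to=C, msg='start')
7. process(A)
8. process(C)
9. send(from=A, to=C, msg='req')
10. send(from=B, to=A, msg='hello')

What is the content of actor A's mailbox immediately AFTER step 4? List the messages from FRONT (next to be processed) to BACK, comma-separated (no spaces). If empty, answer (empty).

After 1 (send(from=C, to=B, msg='data')): A:[] B:[data] C:[]
After 2 (send(from=A, to=B, msg='err')): A:[] B:[data,err] C:[]
After 3 (send(from=B, to=C, msg='tick')): A:[] B:[data,err] C:[tick]
After 4 (send(from=C, to=A, msg='sync')): A:[sync] B:[data,err] C:[tick]

sync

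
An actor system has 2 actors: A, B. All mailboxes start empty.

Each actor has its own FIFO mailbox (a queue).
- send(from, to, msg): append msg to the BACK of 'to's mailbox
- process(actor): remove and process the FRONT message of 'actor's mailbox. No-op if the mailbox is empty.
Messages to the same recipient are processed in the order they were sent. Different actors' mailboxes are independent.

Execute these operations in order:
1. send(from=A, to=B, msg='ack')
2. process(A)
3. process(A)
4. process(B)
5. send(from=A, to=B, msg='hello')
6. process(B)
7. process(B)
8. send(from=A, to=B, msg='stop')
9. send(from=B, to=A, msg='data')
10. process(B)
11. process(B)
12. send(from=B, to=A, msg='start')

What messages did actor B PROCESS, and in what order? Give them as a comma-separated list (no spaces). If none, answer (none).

Answer: ack,hello,stop

Derivation:
After 1 (send(from=A, to=B, msg='ack')): A:[] B:[ack]
After 2 (process(A)): A:[] B:[ack]
After 3 (process(A)): A:[] B:[ack]
After 4 (process(B)): A:[] B:[]
After 5 (send(from=A, to=B, msg='hello')): A:[] B:[hello]
After 6 (process(B)): A:[] B:[]
After 7 (process(B)): A:[] B:[]
After 8 (send(from=A, to=B, msg='stop')): A:[] B:[stop]
After 9 (send(from=B, to=A, msg='data')): A:[data] B:[stop]
After 10 (process(B)): A:[data] B:[]
After 11 (process(B)): A:[data] B:[]
After 12 (send(from=B, to=A, msg='start')): A:[data,start] B:[]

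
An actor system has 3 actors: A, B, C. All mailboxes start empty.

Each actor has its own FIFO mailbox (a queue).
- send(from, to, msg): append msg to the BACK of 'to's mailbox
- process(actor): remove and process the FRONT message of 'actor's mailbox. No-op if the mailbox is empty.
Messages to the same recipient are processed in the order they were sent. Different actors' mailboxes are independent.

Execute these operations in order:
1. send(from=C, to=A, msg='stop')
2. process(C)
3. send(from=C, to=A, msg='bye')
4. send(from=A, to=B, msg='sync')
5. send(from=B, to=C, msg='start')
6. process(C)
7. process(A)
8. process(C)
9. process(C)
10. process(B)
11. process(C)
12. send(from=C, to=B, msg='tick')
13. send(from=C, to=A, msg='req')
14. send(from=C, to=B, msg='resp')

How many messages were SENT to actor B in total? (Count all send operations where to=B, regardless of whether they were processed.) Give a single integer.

Answer: 3

Derivation:
After 1 (send(from=C, to=A, msg='stop')): A:[stop] B:[] C:[]
After 2 (process(C)): A:[stop] B:[] C:[]
After 3 (send(from=C, to=A, msg='bye')): A:[stop,bye] B:[] C:[]
After 4 (send(from=A, to=B, msg='sync')): A:[stop,bye] B:[sync] C:[]
After 5 (send(from=B, to=C, msg='start')): A:[stop,bye] B:[sync] C:[start]
After 6 (process(C)): A:[stop,bye] B:[sync] C:[]
After 7 (process(A)): A:[bye] B:[sync] C:[]
After 8 (process(C)): A:[bye] B:[sync] C:[]
After 9 (process(C)): A:[bye] B:[sync] C:[]
After 10 (process(B)): A:[bye] B:[] C:[]
After 11 (process(C)): A:[bye] B:[] C:[]
After 12 (send(from=C, to=B, msg='tick')): A:[bye] B:[tick] C:[]
After 13 (send(from=C, to=A, msg='req')): A:[bye,req] B:[tick] C:[]
After 14 (send(from=C, to=B, msg='resp')): A:[bye,req] B:[tick,resp] C:[]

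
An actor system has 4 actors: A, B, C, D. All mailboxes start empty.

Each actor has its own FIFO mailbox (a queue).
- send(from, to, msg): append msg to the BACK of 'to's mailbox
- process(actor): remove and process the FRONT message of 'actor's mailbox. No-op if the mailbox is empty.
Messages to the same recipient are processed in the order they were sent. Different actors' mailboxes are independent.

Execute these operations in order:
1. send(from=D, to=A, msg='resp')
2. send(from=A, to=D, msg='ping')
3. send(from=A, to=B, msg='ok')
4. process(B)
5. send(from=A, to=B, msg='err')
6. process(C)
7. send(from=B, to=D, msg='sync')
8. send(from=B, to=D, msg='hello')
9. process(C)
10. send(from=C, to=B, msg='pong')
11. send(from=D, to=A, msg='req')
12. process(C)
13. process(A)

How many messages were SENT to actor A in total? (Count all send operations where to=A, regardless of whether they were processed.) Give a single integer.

Answer: 2

Derivation:
After 1 (send(from=D, to=A, msg='resp')): A:[resp] B:[] C:[] D:[]
After 2 (send(from=A, to=D, msg='ping')): A:[resp] B:[] C:[] D:[ping]
After 3 (send(from=A, to=B, msg='ok')): A:[resp] B:[ok] C:[] D:[ping]
After 4 (process(B)): A:[resp] B:[] C:[] D:[ping]
After 5 (send(from=A, to=B, msg='err')): A:[resp] B:[err] C:[] D:[ping]
After 6 (process(C)): A:[resp] B:[err] C:[] D:[ping]
After 7 (send(from=B, to=D, msg='sync')): A:[resp] B:[err] C:[] D:[ping,sync]
After 8 (send(from=B, to=D, msg='hello')): A:[resp] B:[err] C:[] D:[ping,sync,hello]
After 9 (process(C)): A:[resp] B:[err] C:[] D:[ping,sync,hello]
After 10 (send(from=C, to=B, msg='pong')): A:[resp] B:[err,pong] C:[] D:[ping,sync,hello]
After 11 (send(from=D, to=A, msg='req')): A:[resp,req] B:[err,pong] C:[] D:[ping,sync,hello]
After 12 (process(C)): A:[resp,req] B:[err,pong] C:[] D:[ping,sync,hello]
After 13 (process(A)): A:[req] B:[err,pong] C:[] D:[ping,sync,hello]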